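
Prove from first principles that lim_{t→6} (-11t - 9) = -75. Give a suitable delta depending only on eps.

Suppose eps > 0. We need delta > 0 so that 0 < |t − 6| < delta implies |(-11t - 9) + 75| < eps.
|(-11t - 9) + 75| = |-11t + 66| = 11|t − 6|.
Thus it suffices that |t − 6| < eps/11.
Choosing delta = eps/11 gives |(-11t - 9) + 75| = 11|t − 6| < eps whenever |t − 6| < delta.

delta = eps/11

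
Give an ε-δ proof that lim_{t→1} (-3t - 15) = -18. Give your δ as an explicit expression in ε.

δ = ε/3

Suppose ε > 0. We need δ > 0 so that 0 < |t − 1| < δ implies |(-3t - 15) + 18| < ε.
|(-3t - 15) + 18| = |-3t + 3| = 3|t − 1|.
Thus it suffices that |t − 1| < ε/3.
Take δ = ε/3. If 0 < |t − 1| < δ then |(-3t - 15) + 18| = 3|t − 1| < 3·(ε/3) = ε.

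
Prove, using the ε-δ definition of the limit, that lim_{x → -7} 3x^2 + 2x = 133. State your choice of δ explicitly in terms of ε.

Let ε > 0 be given. We want δ > 0 such that 0 < |x + 7| < δ implies |(3x^2 + 2x) − 133| < ε.
(3x^2 + 2x) − 133 = 3x^2 + 2x - 133 = (x + 7)(3x - 19).
So |(3x^2 + 2x) − 133| = |x + 7|·|3x - 19|.
Require δ ≤ 2. Then |x + 7| < 2 gives |x| < 9, and by the triangle inequality |3x - 19| ≤ 3·9 + 19 = 46.
Hence |(3x^2 + 2x) − 133| ≤ 46|x + 7| < ε provided |x + 7| < ε/46.
Take δ = min(2, ε/46). Then 0 < |x + 7| < δ gives both |x + 7| < 2 and |x + 7| < ε/46, so |(3x^2 + 2x) − 133| < ε.

δ = min(2, ε/46)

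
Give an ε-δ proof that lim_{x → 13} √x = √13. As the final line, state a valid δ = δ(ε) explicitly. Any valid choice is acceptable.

Suppose ε > 0. We want δ > 0 such that 0 < |x − 13| < δ implies |√x − √13| < ε.
Rationalise: √x − √13 = (x − 13)/(√x + √13), so |√x − √13| = |x − 13|/(√x + √13).
Restrict δ ≤ 13 so that |x − 13| < 13 forces x > 0, and then √x + √13 > √13.
Hence |√x − √13| < |x − 13|/√13, which is < ε once |x − 13| < √13·ε.
Take δ = min(13, √13·ε). If 0 < |x − 13| < δ then x > 0 and |√x − √13| < |x − 13|/√13 < ε.

δ = min(13, √13·ε)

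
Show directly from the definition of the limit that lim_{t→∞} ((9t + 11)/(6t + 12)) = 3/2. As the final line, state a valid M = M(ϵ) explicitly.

Suppose ϵ > 0. We seek M > 0 such that t > M implies |(9t + 11)/(6t + 12) − (3/2)| < ϵ.
(9t + 11)/(6t + 12) − (3/2) = (6(9t + 11) − 9(6t + 12)) / (6(6t + 12)) = -42/(6(6t + 12)).
For t > 0 we have 6t + 12 > 6t, so |(9t + 11)/(6t + 12) − (3/2)| = 42/(6(6t + 12)) < 42/(6·6t) = (7/6)/t.
Thus |(9t + 11)/(6t + 12) − (3/2)| < ϵ whenever t > (7/6)/ϵ.
Take M = (7/6)/ϵ. If t > M then |(9t + 11)/(6t + 12) − (3/2)| < (7/6)/t < ϵ.

M = (7/6)/ϵ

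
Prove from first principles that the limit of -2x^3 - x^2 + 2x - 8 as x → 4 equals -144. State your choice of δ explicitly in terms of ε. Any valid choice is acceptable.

Suppose ε > 0. We want δ > 0 such that 0 < |x − 4| < δ implies |(-2x^3 - x^2 + 2x - 8) + 144| < ε.
(-2x^3 - x^2 + 2x - 8) + 144 = -2x^3 - x^2 + 2x + 136 = (x − 4)(-2x^2 - 9x - 34).
So |(-2x^3 - x^2 + 2x - 8) + 144| = |x − 4|·|-2x^2 - 9x - 34|.
Assume first that |x − 4| < 1, so |x| < 5. Then |-2x^2 - 9x - 34| ≤ 2·5^2 + 9·5 + 34 = 129.
Hence |(-2x^3 - x^2 + 2x - 8) + 144| ≤ 129|x − 4| < ε provided |x − 4| < ε/129.
Take δ = min(1, ε/129). Then 0 < |x − 4| < δ gives both |x − 4| < 1 and |x − 4| < ε/129, so |(-2x^3 - x^2 + 2x - 8) + 144| < ε.

δ = min(1, ε/129)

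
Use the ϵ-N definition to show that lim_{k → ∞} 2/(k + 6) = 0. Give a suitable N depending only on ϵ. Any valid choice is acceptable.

N = 2/ϵ

Let ϵ > 0. For k ≥ 1, |2/(k + 6) − 0| = 2/(k + 6) ≤ 2/k.
We need 2/k < ϵ, i.e. k > 2/ϵ.
Take N = 2/ϵ. If k > N then |2/(k + 6)| ≤ 2/k < ϵ.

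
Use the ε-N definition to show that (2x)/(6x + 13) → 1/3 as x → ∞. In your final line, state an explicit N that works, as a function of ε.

N = (13/18)/ε

Suppose ε > 0. We seek N > 0 such that x > N implies |(2x)/(6x + 13) − (1/3)| < ε.
(2x)/(6x + 13) − (1/3) = (6(2x) − 2(6x + 13)) / (6(6x + 13)) = -26/(6(6x + 13)).
For x > 0 we have 6x + 13 > 6x, so |(2x)/(6x + 13) − (1/3)| = 26/(6(6x + 13)) < 26/(6·6x) = (13/18)/x.
Thus |(2x)/(6x + 13) − (1/3)| < ε whenever x > (13/18)/ε.
Take N = (13/18)/ε. If x > N then |(2x)/(6x + 13) − (1/3)| < (13/18)/x < ε.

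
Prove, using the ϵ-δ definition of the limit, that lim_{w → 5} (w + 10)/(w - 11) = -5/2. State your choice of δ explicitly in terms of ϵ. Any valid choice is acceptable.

Suppose ϵ > 0. We want δ > 0 with 0 < |w − 5| < δ ⇒ |(w + 10)/(w - 11) + 5/2| < ϵ.
Combining over a common denominator, (w + 10)/(w - 11) + 5/2 = [(w + 10)·(-6) − 15·(w - 11)] / [(-6)·(w - 11)] = -21(w − 5) / ((-6)(w - 11)).
So |(w + 10)/(w - 11) + 5/2| = 21|w − 5| / (6·|w − 11|).
Restrict δ ≤ 3. Then |w − 5| < 3 gives |w − 11| = |(w − 5) + (-6)| ≥ 6 − 3 = 3.
Hence |(w + 10)/(w - 11) + 5/2| < 21|w − 5|/(6·3) = (7/6)|w − 5|, which is < ϵ once |w − 5| < (6/7)ϵ.
Take δ = min(3, (6/7)ϵ). Then 0 < |w − 5| < δ forces both bounds, so |(w + 10)/(w - 11) + 5/2| < ϵ.

δ = min(3, (6/7)ϵ)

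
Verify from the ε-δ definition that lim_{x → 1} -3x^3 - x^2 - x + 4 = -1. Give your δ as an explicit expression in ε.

Let ε > 0 be given. We want δ > 0 such that 0 < |x − 1| < δ implies |(-3x^3 - x^2 - x + 4) + 1| < ε.
(-3x^3 - x^2 - x + 4) + 1 = -3x^3 - x^2 - x + 5 = (x − 1)(-3x^2 - 4x - 5).
So |(-3x^3 - x^2 - x + 4) + 1| = |x − 1|·|-3x^2 - 4x - 5|.
Assume first that |x − 1| < 2, so |x| < 3. Then |-3x^2 - 4x - 5| ≤ 3·3^2 + 4·3 + 5 = 44.
Hence |(-3x^3 - x^2 - x + 4) + 1| ≤ 44|x − 1| < ε provided |x − 1| < ε/44.
Choosing δ = min(2, ε/44) ensures both conditions, hence |(-3x^3 - x^2 - x + 4) + 1| < ε.

δ = min(2, ε/44)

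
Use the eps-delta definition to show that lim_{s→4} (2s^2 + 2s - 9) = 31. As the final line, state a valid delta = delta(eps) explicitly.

Suppose eps > 0. We want delta > 0 such that 0 < |s − 4| < delta implies |(2s^2 + 2s - 9) − 31| < eps.
(2s^2 + 2s - 9) − 31 = 2s^2 + 2s - 40 = (s − 4)(2s + 10).
So |(2s^2 + 2s - 9) − 31| = |s − 4|·|2s + 10|.
Require delta ≤ 1. Then |s − 4| < 1 gives |s| < 5, and by the triangle inequality |2s + 10| ≤ 2·5 + 10 = 20.
Hence |(2s^2 + 2s - 9) − 31| ≤ 20|s − 4| < eps provided |s − 4| < eps/20.
Choosing delta = min(1, eps/20) ensures both conditions, hence |(2s^2 + 2s - 9) − 31| < eps.

delta = min(1, eps/20)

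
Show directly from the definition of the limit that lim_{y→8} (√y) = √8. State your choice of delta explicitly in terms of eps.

delta = min(8, √8·eps)

Fix eps > 0. We want delta > 0 such that 0 < |y − 8| < delta implies |√y − √8| < eps.
Rationalise: √y − √8 = (y − 8)/(√y + √8), so |√y − √8| = |y − 8|/(√y + √8).
Restrict delta ≤ 8 so that |y − 8| < 8 forces y > 0, and then √y + √8 > √8.
Hence |√y − √8| < |y − 8|/√8, which is < eps once |y − 8| < √8·eps.
Take delta = min(8, √8·eps). If 0 < |y − 8| < delta then y > 0 and |√y − √8| < |y − 8|/√8 < eps.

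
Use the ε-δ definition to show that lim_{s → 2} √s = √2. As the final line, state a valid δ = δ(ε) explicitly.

Suppose ε > 0. We want δ > 0 such that 0 < |s − 2| < δ implies |√s − √2| < ε.
Multiplying by the conjugate, |√s − √2| = |s − 2|/(√s + √2).
Restrict δ ≤ 2 so that |s − 2| < 2 forces s > 0, and then √s + √2 > √2.
Hence |√s − √2| < |s − 2|/√2, which is < ε once |s − 2| < √2·ε.
Take δ = min(2, √2·ε). If 0 < |s − 2| < δ then s > 0 and |√s − √2| < |s − 2|/√2 < ε.

δ = min(2, √2·ε)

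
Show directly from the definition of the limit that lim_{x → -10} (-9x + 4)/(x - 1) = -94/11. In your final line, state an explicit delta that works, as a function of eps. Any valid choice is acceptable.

Let eps > 0. We want delta > 0 with 0 < |x + 10| < delta ⇒ |(-9x + 4)/(x - 1) + 94/11| < eps.
Combining over a common denominator, (-9x + 4)/(x - 1) + 94/11 = [(-9x + 4)·(-11) − 94·(x - 1)] / [(-11)·(x - 1)] = 5(x + 10) / ((-11)(x - 1)).
So |(-9x + 4)/(x - 1) + 94/11| = 5|x + 10| / (11·|x − 1|).
Restrict delta ≤ 11/2. Then |x + 10| < 11/2 gives |x − 1| = |(x + 10) + (-11)| ≥ 11 − 11/2 = 11/2.
Hence |(-9x + 4)/(x - 1) + 94/11| < 5|x + 10|/(11·(11/2)) = (10/121)|x + 10|, which is < eps once |x + 10| < (121/10)eps.
Take delta = min(11/2, (121/10)eps). Then 0 < |x + 10| < delta forces both bounds, so |(-9x + 4)/(x - 1) + 94/11| < eps.

delta = min(11/2, (121/10)eps)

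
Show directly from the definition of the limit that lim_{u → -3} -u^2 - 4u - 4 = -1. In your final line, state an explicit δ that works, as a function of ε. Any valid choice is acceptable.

δ = min(1, ε/5)

Suppose ε > 0. We want δ > 0 such that 0 < |u + 3| < δ implies |(-u^2 - 4u - 4) + 1| < ε.
(-u^2 - 4u - 4) + 1 = -u^2 - 4u - 3 = (u + 3)(-u - 1).
So |(-u^2 - 4u - 4) + 1| = |u + 3|·|-u - 1|.
Require δ ≤ 1. Then |u + 3| < 1 gives |u| < 4, and by the triangle inequality |-u - 1| ≤ 4 + 1 = 5.
Hence |(-u^2 - 4u - 4) + 1| ≤ 5|u + 3| < ε provided |u + 3| < ε/5.
Choosing δ = min(1, ε/5) ensures both conditions, hence |(-u^2 - 4u - 4) + 1| < ε.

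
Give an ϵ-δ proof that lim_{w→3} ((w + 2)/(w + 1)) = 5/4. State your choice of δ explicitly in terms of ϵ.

Let ϵ > 0. We want δ > 0 with 0 < |w − 3| < δ ⇒ |(w + 2)/(w + 1) − (5/4)| < ϵ.
Combining over a common denominator, (w + 2)/(w + 1) − (5/4) = [(w + 2)·4 − 5·(w + 1)] / [4·(w + 1)] = -1(w − 3) / (4(w + 1)).
So |(w + 2)/(w + 1) − (5/4)| = |w − 3| / (4·|w + 1|).
Require δ ≤ 2, so |w + 1| ≥ |4| − |w − 3| > 4 − 2 = 2.
Hence |(w + 2)/(w + 1) − (5/4)| < |w − 3|/(4·2) = (1/8)|w − 3|, which is < ϵ once |w − 3| < 8ϵ.
Take δ = min(2, 8ϵ). Then 0 < |w − 3| < δ forces both bounds, so |(w + 2)/(w + 1) − (5/4)| < ϵ.

δ = min(2, 8ϵ)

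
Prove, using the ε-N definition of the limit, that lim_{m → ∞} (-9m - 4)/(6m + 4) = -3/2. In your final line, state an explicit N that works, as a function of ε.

N = (1/3)/ε

Let ε > 0 be given. For m ≥ 1, |(-9m - 4)/(6m + 4) + 3/2| = |12|/(6(6m + 4)) = 12/(6(6m + 4)).
Since 6m + 4 ≥ 6m for m ≥ 1, this is ≤ 12/(6·6m) = (1/3)/m.
So |(-9m - 4)/(6m + 4) + 3/2| < ε whenever m > (1/3)/ε.
Take N = (1/3)/ε. If m > N then |(-9m - 4)/(6m + 4) + 3/2| ≤ (1/3)/m < ε.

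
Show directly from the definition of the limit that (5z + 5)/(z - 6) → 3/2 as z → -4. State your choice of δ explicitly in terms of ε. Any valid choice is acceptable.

δ = min(5, (10/7)ε)

Suppose ε > 0. We want δ > 0 with 0 < |z + 4| < δ ⇒ |(5z + 5)/(z - 6) − (3/2)| < ε.
Combining over a common denominator, (5z + 5)/(z - 6) − (3/2) = [(5z + 5)·(-10) − (-15)·(z - 6)] / [(-10)·(z - 6)] = -35(z + 4) / ((-10)(z - 6)).
So |(5z + 5)/(z - 6) − (3/2)| = 35|z + 4| / (10·|z − 6|).
Require δ ≤ 5, so |z − 6| ≥ |-10| − |z + 4| > 10 − 5 = 5.
Hence |(5z + 5)/(z - 6) − (3/2)| < 35|z + 4|/(10·5) = (7/10)|z + 4|, which is < ε once |z + 4| < (10/7)ε.
Take δ = min(5, (10/7)ε). Then 0 < |z + 4| < δ forces both bounds, so |(5z + 5)/(z - 6) − (3/2)| < ε.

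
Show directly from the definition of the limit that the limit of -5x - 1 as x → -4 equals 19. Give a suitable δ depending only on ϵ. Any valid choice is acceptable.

Suppose ϵ > 0. We need δ > 0 so that 0 < |x + 4| < δ implies |(-5x - 1) − 19| < ϵ.
|(-5x - 1) − 19| = |-5x - 20| = 5|x + 4|.
So 5|x + 4| < ϵ exactly when |x + 4| < ϵ/5.
Take δ = ϵ/5. If 0 < |x + 4| < δ then |(-5x - 1) − 19| = 5|x + 4| < 5·(ϵ/5) = ϵ.

δ = ϵ/5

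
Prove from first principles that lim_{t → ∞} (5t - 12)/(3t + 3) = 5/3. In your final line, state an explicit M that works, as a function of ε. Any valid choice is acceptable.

M = (17/3)/ε

Fix ε > 0. We seek M > 0 such that t > M implies |(5t - 12)/(3t + 3) − (5/3)| < ε.
(5t - 12)/(3t + 3) − (5/3) = (3(5t - 12) − 5(3t + 3)) / (3(3t + 3)) = -51/(3(3t + 3)).
For t > 0 we have 3t + 3 > 3t, so |(5t - 12)/(3t + 3) − (5/3)| = 51/(3(3t + 3)) < 51/(3·3t) = (17/3)/t.
Thus |(5t - 12)/(3t + 3) − (5/3)| < ε whenever t > (17/3)/ε.
Take M = (17/3)/ε. If t > M then |(5t - 12)/(3t + 3) − (5/3)| < (17/3)/t < ε.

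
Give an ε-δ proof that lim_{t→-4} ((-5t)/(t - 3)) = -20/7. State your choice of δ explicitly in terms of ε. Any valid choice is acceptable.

δ = min(7/2, (49/30)ε)

Suppose ε > 0. We want δ > 0 with 0 < |t + 4| < δ ⇒ |(-5t)/(t - 3) + 20/7| < ε.
Combining over a common denominator, (-5t)/(t - 3) + 20/7 = [(-5t)·(-7) − 20·(t - 3)] / [(-7)·(t - 3)] = 15(t + 4) / ((-7)(t - 3)).
So |(-5t)/(t - 3) + 20/7| = 15|t + 4| / (7·|t − 3|).
Restrict δ ≤ 7/2. Then |t + 4| < 7/2 gives |t − 3| = |(t + 4) + (-7)| ≥ 7 − 7/2 = 7/2.
Hence |(-5t)/(t - 3) + 20/7| < 15|t + 4|/(7·(7/2)) = (30/49)|t + 4|, which is < ε once |t + 4| < (49/30)ε.
Take δ = min(7/2, (49/30)ε). Then 0 < |t + 4| < δ forces both bounds, so |(-5t)/(t - 3) + 20/7| < ε.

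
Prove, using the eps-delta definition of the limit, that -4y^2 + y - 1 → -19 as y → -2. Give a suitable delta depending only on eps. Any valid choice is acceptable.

Suppose eps > 0. We want delta > 0 such that 0 < |y + 2| < delta implies |(-4y^2 + y - 1) + 19| < eps.
(-4y^2 + y - 1) + 19 = -4y^2 + y + 18 = (y + 2)(-4y + 9).
So |(-4y^2 + y - 1) + 19| = |y + 2|·|-4y + 9|.
Assume first that |y + 2| < 2, so |y| < 4. Then |-4y + 9| ≤ 4·4 + 9 = 25.
Hence |(-4y^2 + y - 1) + 19| ≤ 25|y + 2| < eps provided |y + 2| < eps/25.
Take delta = min(2, eps/25). Then 0 < |y + 2| < delta gives both |y + 2| < 2 and |y + 2| < eps/25, so |(-4y^2 + y - 1) + 19| < eps.

delta = min(2, eps/25)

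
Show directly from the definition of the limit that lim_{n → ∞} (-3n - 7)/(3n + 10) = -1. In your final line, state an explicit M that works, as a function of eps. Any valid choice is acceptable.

M = 1/eps

Suppose eps > 0. For n ≥ 1, |(-3n - 7)/(3n + 10) + 1| = |9|/(3(3n + 10)) = 9/(3(3n + 10)).
Since 3n + 10 ≥ 3n for n ≥ 1, this is ≤ 9/(3·3n) = 1/n.
So |(-3n - 7)/(3n + 10) + 1| < eps whenever n > 1/eps.
Take M = 1/eps. If n > M then |(-3n - 7)/(3n + 10) + 1| ≤ 1/n < eps.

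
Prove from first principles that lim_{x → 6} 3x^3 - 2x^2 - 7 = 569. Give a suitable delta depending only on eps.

Fix eps > 0. We want delta > 0 such that 0 < |x − 6| < delta implies |(3x^3 - 2x^2 - 7) − 569| < eps.
(3x^3 - 2x^2 - 7) − 569 = 3x^3 - 2x^2 - 576 = (x − 6)(3x^2 + 16x + 96).
So |(3x^3 - 2x^2 - 7) − 569| = |x − 6|·|3x^2 + 16x + 96|.
Assume first that |x − 6| < 2, so |x| < 8. Then |3x^2 + 16x + 96| ≤ 3·8^2 + 16·8 + 96 = 416.
Hence |(3x^3 - 2x^2 - 7) − 569| ≤ 416|x − 6| < eps provided |x − 6| < eps/416.
Choosing delta = min(2, eps/416) ensures both conditions, hence |(3x^3 - 2x^2 - 7) − 569| < eps.

delta = min(2, eps/416)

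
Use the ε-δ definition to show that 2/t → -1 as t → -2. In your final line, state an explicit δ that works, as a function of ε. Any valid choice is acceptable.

Suppose ε > 0. We seek δ > 0 such that 0 < |t + 2| < δ implies |2/t + 1| < ε.
|2/t + 1| = 2·|-2 − t|/(2·|t|) = 2|t + 2|/(2|t|).
Restrict δ ≤ 1. Then |t + 2| < 1 gives |t| > 1, so 2|t| > 2.
Then |2/t + 1| < 2|t + 2|/2, which is < ε when |t + 2| < ε.
Take δ = min(1, ε). Then 0 < |t + 2| < δ gives both |t + 2| < 1 and |t + 2| < ε, so |2/t + 1| < ε.

δ = min(1, ε)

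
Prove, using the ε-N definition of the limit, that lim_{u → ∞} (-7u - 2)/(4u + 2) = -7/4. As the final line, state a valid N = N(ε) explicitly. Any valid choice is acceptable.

N = (3/8)/ε

Let ε > 0. We seek N > 0 such that u > N implies |(-7u - 2)/(4u + 2) + 7/4| < ε.
(-7u - 2)/(4u + 2) + 7/4 = (4(-7u - 2) − (-7)(4u + 2)) / (4(4u + 2)) = 6/(4(4u + 2)).
For u > 0 we have 4u + 2 > 4u, so |(-7u - 2)/(4u + 2) + 7/4| = 6/(4(4u + 2)) < 6/(4·4u) = (3/8)/u.
Thus |(-7u - 2)/(4u + 2) + 7/4| < ε whenever u > (3/8)/ε.
Take N = (3/8)/ε. If u > N then |(-7u - 2)/(4u + 2) + 7/4| < (3/8)/u < ε.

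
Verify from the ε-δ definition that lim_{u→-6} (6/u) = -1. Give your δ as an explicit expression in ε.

Suppose ε > 0. We seek δ > 0 such that 0 < |u + 6| < δ implies |6/u + 1| < ε.
|6/u + 1| = 6·|-6 − u|/(6·|u|) = 6|u + 6|/(6|u|).
Restrict δ ≤ 3. Then |u + 6| < 3 gives |u| > 3, so 6|u| > 18.
Then |6/u + 1| < 6|u + 6|/18, which is < ε when |u + 6| < 3ε.
Take δ = min(3, 3ε). Then 0 < |u + 6| < δ gives both |u + 6| < 3 and |u + 6| < 3ε, so |6/u + 1| < ε.

δ = min(3, 3ε)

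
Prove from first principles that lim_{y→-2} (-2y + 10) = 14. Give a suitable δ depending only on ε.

δ = ε/2

Suppose ε > 0. We need δ > 0 so that 0 < |y + 2| < δ implies |(-2y + 10) − 14| < ε.
Since (-2y + 10) − 14 = -2(y + 2), we have |(-2y + 10) − 14| = 2|y + 2|.
So 2|y + 2| < ε exactly when |y + 2| < ε/2.
Choosing δ = ε/2 gives |(-2y + 10) − 14| = 2|y + 2| < ε whenever |y + 2| < δ.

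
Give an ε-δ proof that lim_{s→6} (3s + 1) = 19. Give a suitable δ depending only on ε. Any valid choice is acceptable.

δ = ε/3

Fix ε > 0. We need δ > 0 so that 0 < |s − 6| < δ implies |(3s + 1) − 19| < ε.
|(3s + 1) − 19| = |3s - 18| = 3|s − 6|.
Thus it suffices that |s − 6| < ε/3.
Take δ = ε/3. If 0 < |s − 6| < δ then |(3s + 1) − 19| = 3|s − 6| < 3·(ε/3) = ε.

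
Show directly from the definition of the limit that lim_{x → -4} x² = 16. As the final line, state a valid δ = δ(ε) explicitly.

Fix ε > 0. We seek δ > 0 with 0 < |x + 4| < δ ⇒ |x² − 16| < ε.
Factor: x² − 16 = (x + 4)(x - 4), so |x² − 16| = |x + 4|·|x - 4|.
Restrict δ ≤ 1. Then |x + 4| < 1 gives |x| < 5, so by the triangle inequality |x - 4| ≤ 5 + 4 = 9.
Hence |x² − 16| ≤ 9|x + 4|, which is < ε once |x + 4| < ε/9.
Take δ = min(1, ε/9). If 0 < |x + 4| < δ then both bounds hold and |x² − 16| ≤ 9|x + 4| < 9·(ε/9) = ε.

δ = min(1, ε/9)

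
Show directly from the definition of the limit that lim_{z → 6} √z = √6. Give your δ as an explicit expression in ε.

Fix ε > 0. We want δ > 0 such that 0 < |z − 6| < δ implies |√z − √6| < ε.
Multiplying by the conjugate, |√z − √6| = |z − 6|/(√z + √6).
Restrict δ ≤ 6 so that |z − 6| < 6 forces z > 0, and then √z + √6 > √6.
Hence |√z − √6| < |z − 6|/√6, which is < ε once |z − 6| < √6·ε.
Take δ = min(6, √6·ε). If 0 < |z − 6| < δ then z > 0 and |√z − √6| < |z − 6|/√6 < ε.

δ = min(6, √6·ε)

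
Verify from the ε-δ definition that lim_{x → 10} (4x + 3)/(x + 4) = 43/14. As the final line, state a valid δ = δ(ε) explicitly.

Suppose ε > 0. We want δ > 0 with 0 < |x − 10| < δ ⇒ |(4x + 3)/(x + 4) − (43/14)| < ε.
Combining over a common denominator, (4x + 3)/(x + 4) − (43/14) = [(4x + 3)·14 − 43·(x + 4)] / [14·(x + 4)] = 13(x − 10) / (14(x + 4)).
So |(4x + 3)/(x + 4) − (43/14)| = 13|x − 10| / (14·|x + 4|).
Require δ ≤ 7, so |x + 4| ≥ |14| − |x − 10| > 14 − 7 = 7.
Hence |(4x + 3)/(x + 4) − (43/14)| < 13|x − 10|/(14·7) = (13/98)|x − 10|, which is < ε once |x − 10| < (98/13)ε.
Take δ = min(7, (98/13)ε). Then 0 < |x − 10| < δ forces both bounds, so |(4x + 3)/(x + 4) − (43/14)| < ε.

δ = min(7, (98/13)ε)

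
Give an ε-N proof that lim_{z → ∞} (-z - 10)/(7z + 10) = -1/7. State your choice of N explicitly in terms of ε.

N = (60/49)/ε

Suppose ε > 0. We seek N > 0 such that z > N implies |(-z - 10)/(7z + 10) + 1/7| < ε.
(-z - 10)/(7z + 10) + 1/7 = (7(-z - 10) − (-1)(7z + 10)) / (7(7z + 10)) = -60/(7(7z + 10)).
For z > 0 we have 7z + 10 > 7z, so |(-z - 10)/(7z + 10) + 1/7| = 60/(7(7z + 10)) < 60/(7·7z) = (60/49)/z.
Thus |(-z - 10)/(7z + 10) + 1/7| < ε whenever z > (60/49)/ε.
Take N = (60/49)/ε. If z > N then |(-z - 10)/(7z + 10) + 1/7| < (60/49)/z < ε.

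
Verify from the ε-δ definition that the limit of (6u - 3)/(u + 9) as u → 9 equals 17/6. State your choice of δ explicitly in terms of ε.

Let ε > 0 be given. We want δ > 0 with 0 < |u − 9| < δ ⇒ |(6u - 3)/(u + 9) − (17/6)| < ε.
Combining over a common denominator, (6u - 3)/(u + 9) − (17/6) = [(6u - 3)·18 − 51·(u + 9)] / [18·(u + 9)] = 57(u − 9) / (18(u + 9)).
So |(6u - 3)/(u + 9) − (17/6)| = 57|u − 9| / (18·|u + 9|).
Require δ ≤ 9, so |u + 9| ≥ |18| − |u − 9| > 18 − 9 = 9.
Hence |(6u - 3)/(u + 9) − (17/6)| < 57|u − 9|/(18·9) = (19/54)|u − 9|, which is < ε once |u − 9| < (54/19)ε.
Take δ = min(9, (54/19)ε). Then 0 < |u − 9| < δ forces both bounds, so |(6u - 3)/(u + 9) − (17/6)| < ε.

δ = min(9, (54/19)ε)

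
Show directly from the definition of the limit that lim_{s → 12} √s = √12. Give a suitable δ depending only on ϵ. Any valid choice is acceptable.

δ = min(12, √12·ϵ)

Let ϵ > 0. We want δ > 0 such that 0 < |s − 12| < δ implies |√s − √12| < ϵ.
Rationalise: √s − √12 = (s − 12)/(√s + √12), so |√s − √12| = |s − 12|/(√s + √12).
Restrict δ ≤ 12 so that |s − 12| < 12 forces s > 0, and then √s + √12 > √12.
Hence |√s − √12| < |s − 12|/√12, which is < ϵ once |s − 12| < √12·ϵ.
Take δ = min(12, √12·ϵ). If 0 < |s − 12| < δ then s > 0 and |√s − √12| < |s − 12|/√12 < ϵ.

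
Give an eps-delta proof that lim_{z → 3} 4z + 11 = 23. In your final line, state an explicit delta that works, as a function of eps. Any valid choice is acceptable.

delta = eps/4

Fix eps > 0. We need delta > 0 so that 0 < |z − 3| < delta implies |(4z + 11) − 23| < eps.
|(4z + 11) − 23| = |4z - 12| = 4|z − 3|.
Thus it suffices that |z − 3| < eps/4.
Choosing delta = eps/4 gives |(4z + 11) − 23| = 4|z − 3| < eps whenever |z − 3| < delta.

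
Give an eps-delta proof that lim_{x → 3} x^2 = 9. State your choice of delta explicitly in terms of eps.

delta = min(2, eps/8)

Suppose eps > 0. We seek delta > 0 with 0 < |x − 3| < delta ⇒ |x^2 − 9| < eps.
Factor: x^2 − 9 = (x − 3)(x + 3), so |x^2 − 9| = |x − 3|·|x + 3|.
Impose delta ≤ 2 so that |x| < 5; then |x + 3| ≤ 8.
Hence |x^2 − 9| ≤ 8|x − 3|, which is < eps once |x − 3| < eps/8.
Take delta = min(2, eps/8). If 0 < |x − 3| < delta then both bounds hold and |x^2 − 9| ≤ 8|x − 3| < 8·(eps/8) = eps.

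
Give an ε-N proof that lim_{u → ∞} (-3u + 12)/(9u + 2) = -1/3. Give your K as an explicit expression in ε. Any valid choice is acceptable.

K = (38/27)/ε

Fix ε > 0. We seek K > 0 such that u > K implies |(-3u + 12)/(9u + 2) + 1/3| < ε.
(-3u + 12)/(9u + 2) + 1/3 = (9(-3u + 12) − (-3)(9u + 2)) / (9(9u + 2)) = 114/(9(9u + 2)).
For u > 0 we have 9u + 2 > 9u, so |(-3u + 12)/(9u + 2) + 1/3| = 114/(9(9u + 2)) < 114/(9·9u) = (38/27)/u.
Thus |(-3u + 12)/(9u + 2) + 1/3| < ε whenever u > (38/27)/ε.
Take K = (38/27)/ε. If u > K then |(-3u + 12)/(9u + 2) + 1/3| < (38/27)/u < ε.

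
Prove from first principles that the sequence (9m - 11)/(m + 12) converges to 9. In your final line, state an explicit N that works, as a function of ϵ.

Let ϵ > 0 be given. For m ≥ 1, |(9m - 11)/(m + 12) − 9| = |-119|/((m + 12)) = 119/((m + 12)).
Since m + 12 ≥ m for m ≥ 1, this is ≤ 119/(m) = 119/m.
So |(9m - 11)/(m + 12) − 9| < ϵ whenever m > 119/ϵ.
Take N = 119/ϵ. If m > N then |(9m - 11)/(m + 12) − 9| ≤ 119/m < ϵ.

N = 119/ϵ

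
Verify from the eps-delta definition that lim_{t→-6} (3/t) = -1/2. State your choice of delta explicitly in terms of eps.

delta = min(3, 6eps)

Suppose eps > 0. We seek delta > 0 such that 0 < |t + 6| < delta implies |3/t + 1/2| < eps.
|3/t + 1/2| = 3·|-6 − t|/(6·|t|) = 3|t + 6|/(6|t|).
Restrict delta ≤ 3. Then |t + 6| < 3 gives |t| > 3, so 6|t| > 18.
Then |3/t + 1/2| < 3|t + 6|/18, which is < eps when |t + 6| < 6eps.
Take delta = min(3, 6eps). Then 0 < |t + 6| < delta gives both |t + 6| < 3 and |t + 6| < 6eps, so |3/t + 1/2| < eps.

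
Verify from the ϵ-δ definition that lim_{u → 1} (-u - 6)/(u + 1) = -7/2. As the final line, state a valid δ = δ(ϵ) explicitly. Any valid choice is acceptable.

Let ϵ > 0 be given. We want δ > 0 with 0 < |u − 1| < δ ⇒ |(-u - 6)/(u + 1) + 7/2| < ϵ.
Combining over a common denominator, (-u - 6)/(u + 1) + 7/2 = [(-u - 6)·2 − (-7)·(u + 1)] / [2·(u + 1)] = 5(u − 1) / (2(u + 1)).
So |(-u - 6)/(u + 1) + 7/2| = 5|u − 1| / (2·|u + 1|).
Require δ ≤ 1, so |u + 1| ≥ |2| − |u − 1| > 2 − 1 = 1.
Hence |(-u - 6)/(u + 1) + 7/2| < 5|u − 1|/(2·1) = (5/2)|u − 1|, which is < ϵ once |u − 1| < (2/5)ϵ.
Take δ = min(1, (2/5)ϵ). Then 0 < |u − 1| < δ forces both bounds, so |(-u - 6)/(u + 1) + 7/2| < ϵ.

δ = min(1, (2/5)ϵ)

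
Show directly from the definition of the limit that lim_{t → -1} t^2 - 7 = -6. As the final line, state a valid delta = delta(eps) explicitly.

delta = min(1, eps/3)

Let eps > 0. We want delta > 0 such that 0 < |t + 1| < delta implies |(t^2 - 7) + 6| < eps.
(t^2 - 7) + 6 = t^2 - 1 = (t + 1)(t - 1).
So |(t^2 - 7) + 6| = |t + 1|·|t - 1|.
Assume first that |t + 1| < 1, so |t| < 2. Then |t - 1| ≤ 2 + 1 = 3.
Hence |(t^2 - 7) + 6| ≤ 3|t + 1| < eps provided |t + 1| < eps/3.
Choosing delta = min(1, eps/3) ensures both conditions, hence |(t^2 - 7) + 6| < eps.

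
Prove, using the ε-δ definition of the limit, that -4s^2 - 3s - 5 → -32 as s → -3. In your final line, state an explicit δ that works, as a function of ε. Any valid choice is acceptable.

Fix ε > 0. We want δ > 0 such that 0 < |s + 3| < δ implies |(-4s^2 - 3s - 5) + 32| < ε.
(-4s^2 - 3s - 5) + 32 = -4s^2 - 3s + 27 = (s + 3)(-4s + 9).
So |(-4s^2 - 3s - 5) + 32| = |s + 3|·|-4s + 9|.
Require δ ≤ 1. Then |s + 3| < 1 gives |s| < 4, and by the triangle inequality |-4s + 9| ≤ 4·4 + 9 = 25.
Hence |(-4s^2 - 3s - 5) + 32| ≤ 25|s + 3| < ε provided |s + 3| < ε/25.
Choosing δ = min(1, ε/25) ensures both conditions, hence |(-4s^2 - 3s - 5) + 32| < ε.

δ = min(1, ε/25)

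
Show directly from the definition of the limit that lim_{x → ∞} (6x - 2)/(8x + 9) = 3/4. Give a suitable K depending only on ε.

Fix ε > 0. We seek K > 0 such that x > K implies |(6x - 2)/(8x + 9) − (3/4)| < ε.
(6x - 2)/(8x + 9) − (3/4) = (8(6x - 2) − 6(8x + 9)) / (8(8x + 9)) = -70/(8(8x + 9)).
For x > 0 we have 8x + 9 > 8x, so |(6x - 2)/(8x + 9) − (3/4)| = 70/(8(8x + 9)) < 70/(8·8x) = (35/32)/x.
Thus |(6x - 2)/(8x + 9) − (3/4)| < ε whenever x > (35/32)/ε.
Take K = (35/32)/ε. If x > K then |(6x - 2)/(8x + 9) − (3/4)| < (35/32)/x < ε.

K = (35/32)/ε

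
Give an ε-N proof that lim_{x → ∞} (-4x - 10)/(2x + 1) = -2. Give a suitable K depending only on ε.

K = 4/ε

Let ε > 0. We seek K > 0 such that x > K implies |(-4x - 10)/(2x + 1) + 2| < ε.
(-4x - 10)/(2x + 1) + 2 = (2(-4x - 10) − (-4)(2x + 1)) / (2(2x + 1)) = -16/(2(2x + 1)).
For x > 0 we have 2x + 1 > 2x, so |(-4x - 10)/(2x + 1) + 2| = 16/(2(2x + 1)) < 16/(2·2x) = 4/x.
Thus |(-4x - 10)/(2x + 1) + 2| < ε whenever x > 4/ε.
Take K = 4/ε. If x > K then |(-4x - 10)/(2x + 1) + 2| < 4/x < ε.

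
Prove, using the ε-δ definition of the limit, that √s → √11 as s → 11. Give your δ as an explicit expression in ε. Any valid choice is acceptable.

Fix ε > 0. We want δ > 0 such that 0 < |s − 11| < δ implies |√s − √11| < ε.
Multiplying by the conjugate, |√s − √11| = |s − 11|/(√s + √11).
Restrict δ ≤ 11 so that |s − 11| < 11 forces s > 0, and then √s + √11 > √11.
Hence |√s − √11| < |s − 11|/√11, which is < ε once |s − 11| < √11·ε.
Take δ = min(11, √11·ε). If 0 < |s − 11| < δ then s > 0 and |√s − √11| < |s − 11|/√11 < ε.

δ = min(11, √11·ε)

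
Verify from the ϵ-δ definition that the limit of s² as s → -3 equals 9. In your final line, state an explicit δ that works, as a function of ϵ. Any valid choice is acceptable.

Let ϵ > 0. We seek δ > 0 with 0 < |s + 3| < δ ⇒ |s² − 9| < ϵ.
Factor: s² − 9 = (s + 3)(s - 3), so |s² − 9| = |s + 3|·|s - 3|.
Impose δ ≤ 1 so that |s| < 4; then |s - 3| ≤ 7.
Hence |s² − 9| ≤ 7|s + 3|, which is < ϵ once |s + 3| < ϵ/7.
Take δ = min(1, ϵ/7). If 0 < |s + 3| < δ then both bounds hold and |s² − 9| ≤ 7|s + 3| < 7·(ϵ/7) = ϵ.

δ = min(1, ϵ/7)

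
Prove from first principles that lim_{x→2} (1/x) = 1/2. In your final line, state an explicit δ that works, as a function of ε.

Suppose ε > 0. We seek δ > 0 such that 0 < |x − 2| < δ implies |1/x − (1/2)| < ε.
|1/x − (1/2)| = |2 − x|/(2·|x|) = |x − 2|/(2|x|).
Require δ ≤ 1 so that |x| > 2 − 1 = 1, hence 2|x| > 2.
Then |1/x − (1/2)| < |x − 2|/2, which is < ε when |x − 2| < 2ε.
Take δ = min(1, 2ε). Then 0 < |x − 2| < δ gives both |x − 2| < 1 and |x − 2| < 2ε, so |1/x − (1/2)| < ε.

δ = min(1, 2ε)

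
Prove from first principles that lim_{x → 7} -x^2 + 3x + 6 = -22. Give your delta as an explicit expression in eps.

Let eps > 0. We want delta > 0 such that 0 < |x − 7| < delta implies |(-x^2 + 3x + 6) + 22| < eps.
(-x^2 + 3x + 6) + 22 = -x^2 + 3x + 28 = (x − 7)(-x - 4).
So |(-x^2 + 3x + 6) + 22| = |x − 7|·|-x - 4|.
Assume first that |x − 7| < 1, so |x| < 8. Then |-x - 4| ≤ 8 + 4 = 12.
Hence |(-x^2 + 3x + 6) + 22| ≤ 12|x − 7| < eps provided |x − 7| < eps/12.
Take delta = min(1, eps/12). Then 0 < |x − 7| < delta gives both |x − 7| < 1 and |x − 7| < eps/12, so |(-x^2 + 3x + 6) + 22| < eps.

delta = min(1, eps/12)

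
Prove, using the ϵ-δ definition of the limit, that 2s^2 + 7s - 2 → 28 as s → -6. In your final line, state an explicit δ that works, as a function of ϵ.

δ = min(1, ϵ/19)

Let ϵ > 0. We want δ > 0 such that 0 < |s + 6| < δ implies |(2s^2 + 7s - 2) − 28| < ϵ.
(2s^2 + 7s - 2) − 28 = 2s^2 + 7s - 30 = (s + 6)(2s - 5).
So |(2s^2 + 7s - 2) − 28| = |s + 6|·|2s - 5|.
Require δ ≤ 1. Then |s + 6| < 1 gives |s| < 7, and by the triangle inequality |2s - 5| ≤ 2·7 + 5 = 19.
Hence |(2s^2 + 7s - 2) − 28| ≤ 19|s + 6| < ϵ provided |s + 6| < ϵ/19.
Choosing δ = min(1, ϵ/19) ensures both conditions, hence |(2s^2 + 7s - 2) − 28| < ϵ.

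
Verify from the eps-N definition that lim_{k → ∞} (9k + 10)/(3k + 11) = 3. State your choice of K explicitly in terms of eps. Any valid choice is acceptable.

Suppose eps > 0. For k ≥ 1, |(9k + 10)/(3k + 11) − 3| = |-69|/(3(3k + 11)) = 69/(3(3k + 11)).
Since 3k + 11 ≥ 3k for k ≥ 1, this is ≤ 69/(3·3k) = (23/3)/k.
So |(9k + 10)/(3k + 11) − 3| < eps whenever k > (23/3)/eps.
Take K = (23/3)/eps. If k > K then |(9k + 10)/(3k + 11) − 3| ≤ (23/3)/k < eps.

K = (23/3)/eps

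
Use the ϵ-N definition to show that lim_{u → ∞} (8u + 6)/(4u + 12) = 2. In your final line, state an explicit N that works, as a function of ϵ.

Let ϵ > 0. We seek N > 0 such that u > N implies |(8u + 6)/(4u + 12) − 2| < ϵ.
(8u + 6)/(4u + 12) − 2 = (4(8u + 6) − 8(4u + 12)) / (4(4u + 12)) = -72/(4(4u + 12)).
For u > 0 we have 4u + 12 > 4u, so |(8u + 6)/(4u + 12) − 2| = 72/(4(4u + 12)) < 72/(4·4u) = (9/2)/u.
Thus |(8u + 6)/(4u + 12) − 2| < ϵ whenever u > (9/2)/ϵ.
Take N = (9/2)/ϵ. If u > N then |(8u + 6)/(4u + 12) − 2| < (9/2)/u < ϵ.

N = (9/2)/ϵ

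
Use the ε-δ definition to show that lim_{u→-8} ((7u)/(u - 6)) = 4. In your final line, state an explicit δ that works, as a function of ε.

δ = min(7, (7/3)ε)

Fix ε > 0. We want δ > 0 with 0 < |u + 8| < δ ⇒ |(7u)/(u - 6) − 4| < ε.
Combining over a common denominator, (7u)/(u - 6) − 4 = [(7u)·(-14) − (-56)·(u - 6)] / [(-14)·(u - 6)] = -42(u + 8) / ((-14)(u - 6)).
So |(7u)/(u - 6) − 4| = 42|u + 8| / (14·|u − 6|).
Require δ ≤ 7, so |u − 6| ≥ |-14| − |u + 8| > 14 − 7 = 7.
Hence |(7u)/(u - 6) − 4| < 42|u + 8|/(14·7) = (3/7)|u + 8|, which is < ε once |u + 8| < (7/3)ε.
Take δ = min(7, (7/3)ε). Then 0 < |u + 8| < δ forces both bounds, so |(7u)/(u - 6) − 4| < ε.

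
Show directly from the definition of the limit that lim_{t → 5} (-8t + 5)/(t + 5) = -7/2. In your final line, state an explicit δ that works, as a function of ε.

δ = min(5, (10/9)ε)

Fix ε > 0. We want δ > 0 with 0 < |t − 5| < δ ⇒ |(-8t + 5)/(t + 5) + 7/2| < ε.
Combining over a common denominator, (-8t + 5)/(t + 5) + 7/2 = [(-8t + 5)·10 − (-35)·(t + 5)] / [10·(t + 5)] = -45(t − 5) / (10(t + 5)).
So |(-8t + 5)/(t + 5) + 7/2| = 45|t − 5| / (10·|t + 5|).
Restrict δ ≤ 5. Then |t − 5| < 5 gives |t + 5| = |(t − 5) + 10| ≥ 10 − 5 = 5.
Hence |(-8t + 5)/(t + 5) + 7/2| < 45|t − 5|/(10·5) = (9/10)|t − 5|, which is < ε once |t − 5| < (10/9)ε.
Take δ = min(5, (10/9)ε). Then 0 < |t − 5| < δ forces both bounds, so |(-8t + 5)/(t + 5) + 7/2| < ε.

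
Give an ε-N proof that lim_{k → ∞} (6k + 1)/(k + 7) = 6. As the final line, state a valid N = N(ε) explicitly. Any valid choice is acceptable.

N = 41/ε

Fix ε > 0. For k ≥ 1, |(6k + 1)/(k + 7) − 6| = |-41|/((k + 7)) = 41/((k + 7)).
Since k + 7 ≥ k for k ≥ 1, this is ≤ 41/(k) = 41/k.
So |(6k + 1)/(k + 7) − 6| < ε whenever k > 41/ε.
Take N = 41/ε. If k > N then |(6k + 1)/(k + 7) − 6| ≤ 41/k < ε.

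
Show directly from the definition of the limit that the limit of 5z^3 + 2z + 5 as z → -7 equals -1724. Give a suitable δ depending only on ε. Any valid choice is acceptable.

Let ε > 0 be given. We want δ > 0 such that 0 < |z + 7| < δ implies |(5z^3 + 2z + 5) + 1724| < ε.
(5z^3 + 2z + 5) + 1724 = 5z^3 + 2z + 1729 = (z + 7)(5z^2 - 35z + 247).
So |(5z^3 + 2z + 5) + 1724| = |z + 7|·|5z^2 - 35z + 247|.
Assume first that |z + 7| < 2, so |z| < 9. Then |5z^2 - 35z + 247| ≤ 5·9^2 + 35·9 + 247 = 967.
Hence |(5z^3 + 2z + 5) + 1724| ≤ 967|z + 7| < ε provided |z + 7| < ε/967.
Choosing δ = min(2, ε/967) ensures both conditions, hence |(5z^3 + 2z + 5) + 1724| < ε.

δ = min(2, ε/967)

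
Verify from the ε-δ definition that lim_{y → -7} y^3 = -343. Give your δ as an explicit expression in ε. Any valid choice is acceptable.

δ = min(2, ε/193)

Let ε > 0. We seek δ > 0 with 0 < |y + 7| < δ ⇒ |y^3 + 343| < ε.
Factor: y^3 + 343 = (y + 7)(y^2 - 7y + 49), so |y^3 + 343| = |y + 7|·|y^2 - 7y + 49|.
Restrict δ ≤ 2. Then |y + 7| < 2 gives |y| < 9, so by the triangle inequality |y^2 - 7y + 49| ≤ 9^2 + 7·9 + 49 = 193.
Hence |y^3 + 343| ≤ 193|y + 7|, which is < ε once |y + 7| < ε/193.
Take δ = min(2, ε/193). If 0 < |y + 7| < δ then both bounds hold and |y^3 + 343| ≤ 193|y + 7| < 193·(ε/193) = ε.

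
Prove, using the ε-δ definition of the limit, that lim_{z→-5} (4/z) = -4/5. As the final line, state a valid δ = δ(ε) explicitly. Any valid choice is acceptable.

δ = min(5/2, (25/8)ε)

Suppose ε > 0. We seek δ > 0 such that 0 < |z + 5| < δ implies |4/z + 4/5| < ε.
|4/z + 4/5| = 4·|-5 − z|/(5·|z|) = 4|z + 5|/(5|z|).
Restrict δ ≤ 5/2. Then |z + 5| < 5/2 gives |z| > 5/2, so 5|z| > 25/2.
Then |4/z + 4/5| < 4|z + 5|/(25/2), which is < ε when |z + 5| < (25/8)ε.
Take δ = min(5/2, (25/8)ε). Then 0 < |z + 5| < δ gives both |z + 5| < 5/2 and |z + 5| < (25/8)ε, so |4/z + 4/5| < ε.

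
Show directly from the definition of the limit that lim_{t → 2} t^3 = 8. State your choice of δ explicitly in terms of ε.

Fix ε > 0. We seek δ > 0 with 0 < |t − 2| < δ ⇒ |t^3 − 8| < ε.
Factor: t^3 − 8 = (t − 2)(t^2 + 2t + 4), so |t^3 − 8| = |t − 2|·|t^2 + 2t + 4|.
Restrict δ ≤ 1. Then |t − 2| < 1 gives |t| < 3, so by the triangle inequality |t^2 + 2t + 4| ≤ 3^2 + 2·3 + 4 = 19.
Hence |t^3 − 8| ≤ 19|t − 2|, which is < ε once |t − 2| < ε/19.
Take δ = min(1, ε/19). If 0 < |t − 2| < δ then both bounds hold and |t^3 − 8| ≤ 19|t − 2| < 19·(ε/19) = ε.

δ = min(1, ε/19)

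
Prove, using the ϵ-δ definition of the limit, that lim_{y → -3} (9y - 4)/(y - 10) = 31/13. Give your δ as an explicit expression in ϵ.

δ = min(13/2, (169/172)ϵ)

Let ϵ > 0 be given. We want δ > 0 with 0 < |y + 3| < δ ⇒ |(9y - 4)/(y - 10) − (31/13)| < ϵ.
Combining over a common denominator, (9y - 4)/(y - 10) − (31/13) = [(9y - 4)·(-13) − (-31)·(y - 10)] / [(-13)·(y - 10)] = -86(y + 3) / ((-13)(y - 10)).
So |(9y - 4)/(y - 10) − (31/13)| = 86|y + 3| / (13·|y − 10|).
Restrict δ ≤ 13/2. Then |y + 3| < 13/2 gives |y − 10| = |(y + 3) + (-13)| ≥ 13 − 13/2 = 13/2.
Hence |(9y - 4)/(y - 10) − (31/13)| < 86|y + 3|/(13·(13/2)) = (172/169)|y + 3|, which is < ϵ once |y + 3| < (169/172)ϵ.
Take δ = min(13/2, (169/172)ϵ). Then 0 < |y + 3| < δ forces both bounds, so |(9y - 4)/(y - 10) − (31/13)| < ϵ.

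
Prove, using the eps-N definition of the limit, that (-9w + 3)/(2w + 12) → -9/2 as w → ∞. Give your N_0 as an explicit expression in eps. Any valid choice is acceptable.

Let eps > 0 be given. We seek N_0 > 0 such that w > N_0 implies |(-9w + 3)/(2w + 12) + 9/2| < eps.
(-9w + 3)/(2w + 12) + 9/2 = (2(-9w + 3) − (-9)(2w + 12)) / (2(2w + 12)) = 114/(2(2w + 12)).
For w > 0 we have 2w + 12 > 2w, so |(-9w + 3)/(2w + 12) + 9/2| = 114/(2(2w + 12)) < 114/(2·2w) = (57/2)/w.
Thus |(-9w + 3)/(2w + 12) + 9/2| < eps whenever w > (57/2)/eps.
Take N_0 = (57/2)/eps. If w > N_0 then |(-9w + 3)/(2w + 12) + 9/2| < (57/2)/w < eps.

N_0 = (57/2)/eps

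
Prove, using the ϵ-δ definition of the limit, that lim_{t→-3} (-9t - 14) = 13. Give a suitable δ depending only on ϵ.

Let ϵ > 0 be given. We need δ > 0 so that 0 < |t + 3| < δ implies |(-9t - 14) − 13| < ϵ.
|(-9t - 14) − 13| = |-9t - 27| = 9|t + 3|.
Thus it suffices that |t + 3| < ϵ/9.
Take δ = ϵ/9. If 0 < |t + 3| < δ then |(-9t - 14) − 13| = 9|t + 3| < 9·(ϵ/9) = ϵ.

δ = ϵ/9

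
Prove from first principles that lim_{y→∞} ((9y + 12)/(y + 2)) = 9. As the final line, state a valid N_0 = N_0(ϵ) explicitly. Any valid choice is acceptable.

Suppose ϵ > 0. We seek N_0 > 0 such that y > N_0 implies |(9y + 12)/(y + 2) − 9| < ϵ.
(9y + 12)/(y + 2) − 9 = ((9y + 12) − 9(y + 2)) / ((y + 2)) = -6/((y + 2)).
For y > 0 we have y + 2 > y, so |(9y + 12)/(y + 2) − 9| = 6/((y + 2)) < 6/(y) = 6/y.
Thus |(9y + 12)/(y + 2) − 9| < ϵ whenever y > 6/ϵ.
Take N_0 = 6/ϵ. If y > N_0 then |(9y + 12)/(y + 2) − 9| < 6/y < ϵ.

N_0 = 6/ϵ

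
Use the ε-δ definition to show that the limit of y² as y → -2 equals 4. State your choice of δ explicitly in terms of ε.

Let ε > 0. We seek δ > 0 with 0 < |y + 2| < δ ⇒ |y² − 4| < ε.
Factor: y² − 4 = (y + 2)(y - 2), so |y² − 4| = |y + 2|·|y - 2|.
Impose δ ≤ 1 so that |y| < 3; then |y - 2| ≤ 5.
Hence |y² − 4| ≤ 5|y + 2|, which is < ε once |y + 2| < ε/5.
Take δ = min(1, ε/5). If 0 < |y + 2| < δ then both bounds hold and |y² − 4| ≤ 5|y + 2| < 5·(ε/5) = ε.

δ = min(1, ε/5)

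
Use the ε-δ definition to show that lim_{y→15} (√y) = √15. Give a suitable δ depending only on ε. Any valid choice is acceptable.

δ = min(15, √15·ε)

Suppose ε > 0. We want δ > 0 such that 0 < |y − 15| < δ implies |√y − √15| < ε.
Rationalise: √y − √15 = (y − 15)/(√y + √15), so |√y − √15| = |y − 15|/(√y + √15).
Restrict δ ≤ 15 so that |y − 15| < 15 forces y > 0, and then √y + √15 > √15.
Hence |√y − √15| < |y − 15|/√15, which is < ε once |y − 15| < √15·ε.
Take δ = min(15, √15·ε). If 0 < |y − 15| < δ then y > 0 and |√y − √15| < |y − 15|/√15 < ε.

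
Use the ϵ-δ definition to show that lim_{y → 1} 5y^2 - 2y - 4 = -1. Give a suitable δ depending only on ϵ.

δ = min(1, ϵ/13)

Suppose ϵ > 0. We want δ > 0 such that 0 < |y − 1| < δ implies |(5y^2 - 2y - 4) + 1| < ϵ.
(5y^2 - 2y - 4) + 1 = 5y^2 - 2y - 3 = (y − 1)(5y + 3).
So |(5y^2 - 2y - 4) + 1| = |y − 1|·|5y + 3|.
Require δ ≤ 1. Then |y − 1| < 1 gives |y| < 2, and by the triangle inequality |5y + 3| ≤ 5·2 + 3 = 13.
Hence |(5y^2 - 2y - 4) + 1| ≤ 13|y − 1| < ϵ provided |y − 1| < ϵ/13.
Choosing δ = min(1, ϵ/13) ensures both conditions, hence |(5y^2 - 2y - 4) + 1| < ϵ.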